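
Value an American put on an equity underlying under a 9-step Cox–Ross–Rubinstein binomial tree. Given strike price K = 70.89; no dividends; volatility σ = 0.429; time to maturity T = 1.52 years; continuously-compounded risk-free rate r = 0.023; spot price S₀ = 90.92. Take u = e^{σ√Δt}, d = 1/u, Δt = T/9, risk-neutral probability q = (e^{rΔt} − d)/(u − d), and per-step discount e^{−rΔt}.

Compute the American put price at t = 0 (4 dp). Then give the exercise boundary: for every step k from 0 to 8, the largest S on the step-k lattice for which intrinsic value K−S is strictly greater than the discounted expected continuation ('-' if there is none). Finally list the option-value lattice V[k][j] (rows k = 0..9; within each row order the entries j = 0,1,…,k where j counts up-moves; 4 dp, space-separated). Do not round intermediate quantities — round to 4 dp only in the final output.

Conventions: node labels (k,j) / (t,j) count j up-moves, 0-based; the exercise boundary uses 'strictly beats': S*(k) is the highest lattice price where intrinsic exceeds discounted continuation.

price = 7.7983
boundary = - - - - - 37.6551 31.5687 37.6551 44.9150
tree:
7.7983
11.0692 4.1303
15.3101 6.3215 1.6641
20.5497 9.4582 2.7946 0.3878
26.6462 13.7633 4.6237 0.7304 0.0000
33.2349 19.3489 7.5035 1.3757 0.0000 0.0000
39.3213 26.0499 11.8627 2.5912 0.0000 0.0000 0.0000
44.4239 33.2349 18.0672 4.8807 0.0000 0.0000 0.0000 0.0000
48.7018 39.3213 25.9750 9.1930 0.0000 0.0000 0.0000 0.0000 0.0000
52.2882 44.4239 33.2349 17.3155 0.0000 0.0000 0.0000 0.0000 0.0000 0.0000

Δt=0.16889, u=1.19280, d=0.83836, q=0.46702, disc=e^(-rΔt)=0.99612
k=9 terminal: V=max(K-S,0) → 52.2882 44.4239 33.2349 17.3155 0.0000 0.0000 0.0000 0.0000 0.0000 0.0000
k=8: j=0 S=22.1882 intr=48.7018 cont=48.4269 V=48.7018[EX]; j=1 S=31.5687 intr=39.3213 cont=39.0465 V=39.3213[EX]; j=2 S=44.9150 intr=25.9750 cont=25.7002 V=25.9750[EX]; j=3 S=63.9036 intr=6.9864 cont=9.1930 V=9.1930[hold]; j=4 S=90.9200 intr=0.0000 cont=0.0000 V=0.0000[hold]; j=5 S=129.3581 intr=0.0000 cont=0.0000 V=0.0000[hold]; j=6 S=184.0466 intr=0.0000 cont=0.0000 V=0.0000[hold]; j=7 S=261.8557 intr=0.0000 cont=0.0000 V=0.0000[hold]; j=8 S=372.5599 intr=0.0000 cont=0.0000 V=0.0000[hold]  S*(8)=44.9150
k=7: j=0 S=26.4661 intr=44.4239 cont=44.1491 V=44.4239[EX]; j=1 S=37.6551 intr=33.2349 cont=32.9601 V=33.2349[EX]; j=2 S=53.5745 intr=17.3155 cont=18.0672 V=18.0672[hold]; j=3 S=76.2241 intr=0.0000 cont=4.8807 V=4.8807[hold]; j=4 S=108.4492 intr=0.0000 cont=0.0000 V=0.0000[hold]; j=5 S=154.2981 intr=0.0000 cont=0.0000 V=0.0000[hold]; j=6 S=219.5305 intr=0.0000 cont=0.0000 V=0.0000[hold]; j=7 S=312.3410 intr=0.0000 cont=0.0000 V=0.0000[hold]  S*(7)=37.6551
k=6: j=0 S=31.5687 intr=39.3213 cont=39.0465 V=39.3213[EX]; j=1 S=44.9150 intr=25.9750 cont=26.0499 V=26.0499[hold]; j=2 S=63.9036 intr=6.9864 cont=11.8627 V=11.8627[hold]; j=3 S=90.9200 intr=0.0000 cont=2.5912 V=2.5912[hold]; j=4 S=129.3581 intr=0.0000 cont=0.0000 V=0.0000[hold]; j=5 S=184.0466 intr=0.0000 cont=0.0000 V=0.0000[hold]; j=6 S=261.8557 intr=0.0000 cont=0.0000 V=0.0000[hold]  S*(6)=31.5687
k=5: j=0 S=37.6551 intr=33.2349 cont=32.9949 V=33.2349[EX]; j=1 S=53.5745 intr=17.3155 cont=19.3489 V=19.3489[hold]; j=2 S=76.2241 intr=0.0000 cont=7.5035 V=7.5035[hold]; j=3 S=108.4492 intr=0.0000 cont=1.3757 V=1.3757[hold]; j=4 S=154.2981 intr=0.0000 cont=0.0000 V=0.0000[hold]; j=5 S=219.5305 intr=0.0000 cont=0.0000 V=0.0000[hold]  S*(5)=37.6551
k=4: j=0 S=44.9150 intr=25.9750 cont=26.6462 V=26.6462[hold]; j=1 S=63.9036 intr=6.9864 cont=13.7633 V=13.7633[hold]; j=2 S=90.9200 intr=0.0000 cont=4.6237 V=4.6237[hold]; j=3 S=129.3581 intr=0.0000 cont=0.7304 V=0.7304[hold]; j=4 S=184.0466 intr=0.0000 cont=0.0000 V=0.0000[hold]  S*(4)=-
k=3: j=0 S=53.5745 intr=17.3155 cont=20.5497 V=20.5497[hold]; j=1 S=76.2241 intr=0.0000 cont=9.4582 V=9.4582[hold]; j=2 S=108.4492 intr=0.0000 cont=2.7946 V=2.7946[hold]; j=3 S=154.2981 intr=0.0000 cont=0.3878 V=0.3878[hold]  S*(3)=-
k=2: j=0 S=63.9036 intr=6.9864 cont=15.3101 V=15.3101[hold]; j=1 S=90.9200 intr=0.0000 cont=6.3215 V=6.3215[hold]; j=2 S=129.3581 intr=0.0000 cont=1.6641 V=1.6641[hold]  S*(2)=-
k=1: j=0 S=76.2241 intr=0.0000 cont=11.0692 V=11.0692[hold]; j=1 S=108.4492 intr=0.0000 cont=4.1303 V=4.1303[hold]  S*(1)=-
k=0: j=0 S=90.9200 intr=0.0000 cont=7.7983 V=7.7983[hold]  S*(0)=-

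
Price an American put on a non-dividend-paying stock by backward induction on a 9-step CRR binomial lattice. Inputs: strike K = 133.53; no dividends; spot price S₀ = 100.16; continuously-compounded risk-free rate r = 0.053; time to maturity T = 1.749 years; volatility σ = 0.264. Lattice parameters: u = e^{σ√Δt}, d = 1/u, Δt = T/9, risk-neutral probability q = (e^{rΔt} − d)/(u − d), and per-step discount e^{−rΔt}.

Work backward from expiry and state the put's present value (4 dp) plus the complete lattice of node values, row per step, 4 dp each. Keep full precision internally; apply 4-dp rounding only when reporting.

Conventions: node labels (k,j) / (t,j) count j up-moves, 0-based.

price = 33.5625
tree:
33.5625
44.3739 24.0680
54.1688 33.3700 15.8025
62.8877 44.3739 23.3801 8.9928
70.6486 54.1688 33.3700 14.4538 4.0370
77.5570 62.8877 44.3739 22.4402 7.2326 1.1126
83.7063 70.6486 54.1688 33.3700 12.6110 2.3192 0.0000
89.1801 77.5570 62.8877 44.3739 21.1483 4.8345 0.0000 0.0000
94.0525 83.7063 70.6486 54.1688 33.3700 10.0779 0.0000 0.0000 0.0000
98.3896 89.1801 77.5570 62.8877 44.3739 21.0080 0.0000 0.0000 0.0000 0.0000

params: Δt=0.19433 u=1.12342 d=0.89014 q=0.51532 e^(-rΔt)=0.98975
t_9 payoffs: 98.3896 89.1801 77.5570 62.8877 44.3739 21.0080 0.0000 0.0000 0.0000 0.0000
k=8: node(8,0) S=39.4775 payoff=94.0525 vs cont=92.6843 → 94.0525 [stop]  node(8,1) S=49.8237 payoff=83.7063 vs cont=82.3381 → 83.7063 [stop]  node(8,2) S=62.8814 payoff=70.6486 vs cont=69.2804 → 70.6486 [stop]  node(8,3) S=79.3612 payoff=54.1688 vs cont=52.8006 → 54.1688 [stop]  node(8,4) S=100.1600 payoff=33.3700 vs cont=32.0017 → 33.3700 [stop]  node(8,5) S=126.4097 payoff=7.1203 vs cont=10.0779 → 10.0779 [wait]  node(8,6) S=159.5389 payoff=0.0000 vs cont=0.0000 → 0.0000 [wait]  node(8,7) S=201.3506 payoff=0.0000 vs cont=0.0000 → 0.0000 [wait]  node(8,8) S=254.1202 payoff=0.0000 vs cont=0.0000 → 0.0000 [wait]
k=7: node(7,0) S=44.3499 payoff=89.1801 vs cont=87.8118 → 89.1801 [stop]  node(7,1) S=55.9730 payoff=77.5570 vs cont=76.1887 → 77.5570 [stop]  node(7,2) S=70.6423 payoff=62.8877 vs cont=61.5194 → 62.8877 [stop]  node(7,3) S=89.1561 payoff=44.3739 vs cont=43.0056 → 44.3739 [stop]  node(7,4) S=112.5220 payoff=21.0080 vs cont=21.1483 → 21.1483 [wait]  node(7,5) S=142.0115 payoff=0.0000 vs cont=4.8345 → 4.8345 [wait]  node(7,6) S=179.2296 payoff=0.0000 vs cont=0.0000 → 0.0000 [wait]  node(7,7) S=226.2018 payoff=0.0000 vs cont=0.0000 → 0.0000 [wait]
k=6: node(6,0) S=49.8237 payoff=83.7063 vs cont=82.3381 → 83.7063 [stop]  node(6,1) S=62.8814 payoff=70.6486 vs cont=69.2804 → 70.6486 [stop]  node(6,2) S=79.3612 payoff=54.1688 vs cont=52.8006 → 54.1688 [stop]  node(6,3) S=100.1600 payoff=33.3700 vs cont=32.0733 → 33.3700 [stop]  node(6,4) S=126.4097 payoff=7.1203 vs cont=12.6110 → 12.6110 [wait]  node(6,5) S=159.5389 payoff=0.0000 vs cont=2.3192 → 2.3192 [wait]  node(6,6) S=201.3506 payoff=0.0000 vs cont=0.0000 → 0.0000 [wait]
k=5: node(5,0) S=55.9730 payoff=77.5570 vs cont=76.1887 → 77.5570 [stop]  node(5,1) S=70.6423 payoff=62.8877 vs cont=61.5194 → 62.8877 [stop]  node(5,2) S=89.1561 payoff=44.3739 vs cont=43.0056 → 44.3739 [stop]  node(5,3) S=112.5220 payoff=21.0080 vs cont=22.4402 → 22.4402 [wait]  node(5,4) S=142.0115 payoff=0.0000 vs cont=7.2326 → 7.2326 [wait]  node(5,5) S=179.2296 payoff=0.0000 vs cont=1.1126 → 1.1126 [wait]
k=4: node(4,0) S=62.8814 payoff=70.6486 vs cont=69.2804 → 70.6486 [stop]  node(4,1) S=79.3612 payoff=54.1688 vs cont=52.8006 → 54.1688 [stop]  node(4,2) S=100.1600 payoff=33.3700 vs cont=32.7322 → 33.3700 [stop]  node(4,3) S=126.4097 payoff=7.1203 vs cont=14.4538 → 14.4538 [wait]  node(4,4) S=159.5389 payoff=0.0000 vs cont=4.0370 → 4.0370 [wait]
k=3: node(3,0) S=70.6423 payoff=62.8877 vs cont=61.5194 → 62.8877 [stop]  node(3,1) S=89.1561 payoff=44.3739 vs cont=43.0056 → 44.3739 [stop]  node(3,2) S=112.5220 payoff=21.0080 vs cont=23.3801 → 23.3801 [wait]  node(3,3) S=142.0115 payoff=0.0000 vs cont=8.9928 → 8.9928 [wait]
k=2: node(2,0) S=79.3612 payoff=54.1688 vs cont=52.8006 → 54.1688 [stop]  node(2,1) S=100.1600 payoff=33.3700 vs cont=33.2116 → 33.3700 [stop]  node(2,2) S=126.4097 payoff=7.1203 vs cont=15.8025 → 15.8025 [wait]
k=1: node(1,0) S=89.1561 payoff=44.3739 vs cont=43.0056 → 44.3739 [stop]  node(1,1) S=112.5220 payoff=21.0080 vs cont=24.0680 → 24.0680 [wait]
k=0: node(0,0) S=100.1600 payoff=33.3700 vs cont=33.5625 → 33.5625 [wait]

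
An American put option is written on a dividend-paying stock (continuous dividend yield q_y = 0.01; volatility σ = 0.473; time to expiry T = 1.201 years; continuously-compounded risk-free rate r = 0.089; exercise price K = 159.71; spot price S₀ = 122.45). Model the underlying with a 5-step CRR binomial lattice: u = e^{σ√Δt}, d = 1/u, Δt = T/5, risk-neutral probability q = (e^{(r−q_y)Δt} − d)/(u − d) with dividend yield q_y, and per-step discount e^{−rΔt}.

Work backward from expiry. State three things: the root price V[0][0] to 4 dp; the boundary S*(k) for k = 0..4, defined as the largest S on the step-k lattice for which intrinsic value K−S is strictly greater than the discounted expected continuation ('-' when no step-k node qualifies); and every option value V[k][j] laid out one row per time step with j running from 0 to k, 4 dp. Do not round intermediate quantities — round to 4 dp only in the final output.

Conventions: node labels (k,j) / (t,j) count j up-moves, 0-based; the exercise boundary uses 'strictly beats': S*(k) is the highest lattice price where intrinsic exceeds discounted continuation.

price = 43.9357
boundary = - 97.1139 77.0201 97.1139 122.4500
tree:
43.9357
62.5961 25.9466
82.6899 41.1786 10.8192
98.6261 62.5961 20.1181 1.3596
111.2650 82.6899 37.2600 2.6879 0.0000
121.2887 98.6261 62.5961 5.3140 0.0000 0.0000

params: Δt=0.24020 u=1.26089 d=0.79309 q=0.48325 e^(-rΔt)=0.97885
t_5 payoffs: 121.2887 98.6261 62.5961 5.3140 0.0000 0.0000
t_4: node(4,0) S=48.4450 payoff=111.2650 vs cont=108.0032 → 111.2650 [stop]  node(4,1) S=77.0201 payoff=82.6899 vs cont=79.4967 → 82.6899 [stop]  node(4,2) S=122.4500 payoff=37.2600 vs cont=34.1758 → 37.2600 [stop]  node(4,3) S=194.6765 payoff=0.0000 vs cont=2.6879 → 2.6879 [wait]  node(4,4) S=309.5055 payoff=0.0000 vs cont=0.0000 → 0.0000 [wait]  ⇒ S*(4)=122.4500
t_3: node(3,0) S=61.0839 payoff=98.6261 vs cont=95.3947 → 98.6261 [stop]  node(3,1) S=97.1139 payoff=62.5961 vs cont=59.4511 → 62.5961 [stop]  node(3,2) S=154.3960 payoff=5.3140 vs cont=20.1181 → 20.1181 [wait]  node(3,3) S=245.4658 payoff=0.0000 vs cont=1.3596 → 1.3596 [wait]  ⇒ S*(3)=97.1139
t_2: node(2,0) S=77.0201 payoff=82.6899 vs cont=79.4967 → 82.6899 [stop]  node(2,1) S=122.4500 payoff=37.2600 vs cont=41.1786 → 41.1786 [wait]  node(2,2) S=194.6765 payoff=0.0000 vs cont=10.8192 → 10.8192 [wait]  ⇒ S*(2)=77.0201
t_1: node(1,0) S=97.1139 payoff=62.5961 vs cont=61.3047 → 62.5961 [stop]  node(1,1) S=154.3960 payoff=5.3140 vs cont=25.9466 → 25.9466 [wait]  ⇒ S*(1)=97.1139
t_0: node(0,0) S=122.4500 payoff=37.2600 vs cont=43.9357 → 43.9357 [wait]  ⇒ S*(0)=-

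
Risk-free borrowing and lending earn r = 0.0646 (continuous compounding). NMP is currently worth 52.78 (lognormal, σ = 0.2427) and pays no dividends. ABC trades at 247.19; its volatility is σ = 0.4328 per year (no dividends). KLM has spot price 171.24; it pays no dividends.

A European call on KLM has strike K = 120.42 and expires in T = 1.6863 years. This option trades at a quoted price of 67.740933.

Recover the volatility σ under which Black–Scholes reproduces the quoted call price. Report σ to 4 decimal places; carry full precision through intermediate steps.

sigma = 0.3392

At σ = 0.3392 the Black–Scholes value reproduces the quote:
σ√T = 0.3392·√1.6863 = 0.440477
d₁ = (ln(S/K) + (r+σ²/2)T) / (σ√T) = (ln(171.24/120.42) + (0.0646+0.3392²/2)·1.6863) / 0.440477 = (0.352080 + 0.205945) / 0.440477 = 1.266866
d₂ = d₁ − σ√T = 1.266866 − 0.440477 = 0.826389
e^{−rT} = 0.896789
N(d₁) = 0.897398,  N(d₂) = 0.795708
V = S·N(d₁) − K·e^{−rT}·N(d₂) = 153.670506 − 85.929573 = 67.740933 (the quoted price), and the Black–Scholes price is strictly increasing in σ, so σ is unique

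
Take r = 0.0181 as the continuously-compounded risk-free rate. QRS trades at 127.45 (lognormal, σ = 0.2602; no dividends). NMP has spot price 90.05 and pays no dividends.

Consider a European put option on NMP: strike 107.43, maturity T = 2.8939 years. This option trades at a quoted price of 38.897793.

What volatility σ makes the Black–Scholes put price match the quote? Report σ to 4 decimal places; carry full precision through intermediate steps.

At σ = 0.5173 the Black–Scholes value reproduces the quote:
σ√T = 0.5173·√2.8939 = 0.880003
d₁ = (ln(S/K) + (r+σ²/2)T) / (σ√T) = (ln(90.05/107.43) + (0.0181+0.5173²/2)·2.8939) / 0.880003 = (-0.176474 + 0.439582) / 0.880003 = 0.298985
d₂ = d₁ − σ√T = 0.298985 − 0.880003 = -0.581018
e^{−rT} = 0.948969
N(−d₁) = 0.382476,  N(−d₂) = 0.719386
V = K·e^{−rT}·N(−d₂) − S·N(−d₁) = 73.339725 − 34.441932 = 38.897793 (the quoted price), and the Black–Scholes price is strictly increasing in σ, so σ is unique

sigma = 0.5173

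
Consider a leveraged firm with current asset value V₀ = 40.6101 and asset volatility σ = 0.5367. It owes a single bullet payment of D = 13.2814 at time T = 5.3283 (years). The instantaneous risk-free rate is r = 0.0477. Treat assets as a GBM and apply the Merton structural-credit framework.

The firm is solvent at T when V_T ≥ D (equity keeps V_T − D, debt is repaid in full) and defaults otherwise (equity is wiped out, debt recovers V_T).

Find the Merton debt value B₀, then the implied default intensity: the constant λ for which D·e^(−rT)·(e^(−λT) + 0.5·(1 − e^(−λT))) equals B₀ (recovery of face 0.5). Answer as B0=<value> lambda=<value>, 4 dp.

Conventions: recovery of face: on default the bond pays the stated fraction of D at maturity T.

B0=8.7883 lambda=0.0652

With assets at 40.6101 and a single debt payment of 13.2814 at 5.3283 years:
d₁ = [ln(V₀/D) + (r + σ²/2)T] / (σ√T)
   = [ln(40.6101/13.2814) + (0.0477 + 0.5·0.5367²)·5.3283] / (0.5367·√5.3283)
   = [1.117652 + 1.021560] / 1.238871 = 1.726744
d₂ = d₁ − σ√T = 1.726744 − 1.238871 = 0.487873
N(d₁) = 0.957893,  N(d₂) = 0.687180,  e^(−rT) = 0.775568
E₀ = V₀·N(d₁) − D·e^(−rT)·N(d₂)
   = 40.6101·0.957893 − 13.2814·0.775568·0.687180 = 31.821751
B₀ = V₀ − E₀ = 40.6101 − 31.821751 = 8.788349
e^(−λT) = (B₀·e^(rT)/D − 0.5)/(1 − 0.5) = (8.7883·1.289378/13.2814 − 0.5)/0.5 = 0.70636235
λ = −ln(0.70636235)/5.3283 = 0.065242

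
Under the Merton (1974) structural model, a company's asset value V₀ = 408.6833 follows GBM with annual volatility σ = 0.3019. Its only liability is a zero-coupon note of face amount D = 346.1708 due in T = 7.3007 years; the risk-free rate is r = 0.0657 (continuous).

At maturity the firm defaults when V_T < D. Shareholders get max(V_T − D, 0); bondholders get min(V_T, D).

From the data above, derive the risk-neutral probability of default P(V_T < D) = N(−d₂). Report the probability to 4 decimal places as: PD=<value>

PD=0.3506

Work the structural quantities from V₀ = 408.6833 against face 346.1708:
d₁ = [ln(V₀/D) + (r + σ²/2)T] / (σ√T)
   = [ln(408.6833/346.1708) + (0.0657 + 0.5·0.3019²)·7.3007] / (0.3019·√7.3007)
   = [0.166008 + 0.812362] / 0.815728 = 1.199383
d₂ = d₁ − σ√T = 1.199383 − 0.815728 = 0.383655
risk-neutral PD = N(−d₂) = N(-0.383655) = 0.350617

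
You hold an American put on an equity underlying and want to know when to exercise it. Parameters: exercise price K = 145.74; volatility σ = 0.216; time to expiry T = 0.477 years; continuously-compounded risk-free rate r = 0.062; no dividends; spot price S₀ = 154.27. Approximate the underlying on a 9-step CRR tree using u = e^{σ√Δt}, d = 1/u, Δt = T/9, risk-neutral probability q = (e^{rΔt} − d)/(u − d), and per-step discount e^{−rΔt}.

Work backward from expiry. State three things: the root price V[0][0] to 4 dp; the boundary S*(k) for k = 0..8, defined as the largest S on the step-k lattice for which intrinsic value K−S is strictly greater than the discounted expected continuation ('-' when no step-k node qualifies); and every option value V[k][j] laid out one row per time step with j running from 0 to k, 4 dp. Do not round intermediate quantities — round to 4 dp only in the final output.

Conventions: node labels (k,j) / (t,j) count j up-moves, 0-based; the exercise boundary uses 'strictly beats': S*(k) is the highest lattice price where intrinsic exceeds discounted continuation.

price = 3.9350
boundary = - - - - 126.4436 120.3097 126.4436 132.8902 126.4436
tree:
3.9350
6.1421 1.9278
9.3182 3.2568 0.7165
13.6726 5.3681 1.3336 0.1528
19.2964 8.5813 2.4438 0.3199 0.0000
25.4303 13.1952 4.3877 0.6696 0.0000 0.0000
31.2666 19.2964 7.6615 1.4014 0.0000 0.0000 0.0000
36.8198 25.4303 12.8498 2.9332 0.0000 0.0000 0.0000 0.0000
42.1036 31.2666 19.2964 6.1393 0.0000 0.0000 0.0000 0.0000 0.0000
47.1311 36.8198 25.4303 12.8498 0.0000 0.0000 0.0000 0.0000 0.0000 0.0000

params: Δt=0.05300 u=1.05098 d=0.95149 q=0.52065 e^(-rΔt)=0.99672
t_9 payoffs: 47.1311 36.8198 25.4303 12.8498 0.0000 0.0000 0.0000 0.0000 0.0000 0.0000
t_8: node(8,0) S=103.6364 payoff=42.1036 vs cont=41.6255 → 42.1036 [stop]  node(8,1) S=114.4734 payoff=31.2666 vs cont=30.7885 → 31.2666 [stop]  node(8,2) S=126.4436 payoff=19.2964 vs cont=18.8183 → 19.2964 [stop]  node(8,3) S=139.6655 payoff=6.0745 vs cont=6.1393 → 6.1393 [wait]  node(8,4) S=154.2700 payoff=0.0000 vs cont=0.0000 → 0.0000 [wait]  node(8,5) S=170.4016 payoff=0.0000 vs cont=0.0000 → 0.0000 [wait]  node(8,6) S=188.2201 payoff=0.0000 vs cont=0.0000 → 0.0000 [wait]  node(8,7) S=207.9018 payoff=0.0000 vs cont=0.0000 → 0.0000 [wait]  node(8,8) S=229.6416 payoff=0.0000 vs cont=0.0000 → 0.0000 [wait]  ⇒ S*(8)=126.4436
t_7: node(7,0) S=108.9202 payoff=36.8198 vs cont=36.3417 → 36.8198 [stop]  node(7,1) S=120.3097 payoff=25.4303 vs cont=24.9521 → 25.4303 [stop]  node(7,2) S=132.8902 payoff=12.8498 vs cont=12.4053 → 12.8498 [stop]  node(7,3) S=146.7862 payoff=0.0000 vs cont=2.9332 → 2.9332 [wait]  node(7,4) S=162.1353 payoff=0.0000 vs cont=0.0000 → 0.0000 [wait]  node(7,5) S=179.0894 payoff=0.0000 vs cont=0.0000 → 0.0000 [wait]  node(7,6) S=197.8163 payoff=0.0000 vs cont=0.0000 → 0.0000 [wait]  node(7,7) S=218.5015 payoff=0.0000 vs cont=0.0000 → 0.0000 [wait]  ⇒ S*(7)=132.8902
t_6: node(6,0) S=114.4734 payoff=31.2666 vs cont=30.7885 → 31.2666 [stop]  node(6,1) S=126.4436 payoff=19.2964 vs cont=18.8183 → 19.2964 [stop]  node(6,2) S=139.6655 payoff=6.0745 vs cont=7.6615 → 7.6615 [wait]  node(6,3) S=154.2700 payoff=0.0000 vs cont=1.4014 → 1.4014 [wait]  node(6,4) S=170.4016 payoff=0.0000 vs cont=0.0000 → 0.0000 [wait]  node(6,5) S=188.2201 payoff=0.0000 vs cont=0.0000 → 0.0000 [wait]  node(6,6) S=207.9018 payoff=0.0000 vs cont=0.0000 → 0.0000 [wait]  ⇒ S*(6)=126.4436
t_5: node(5,0) S=120.3097 payoff=25.4303 vs cont=24.9521 → 25.4303 [stop]  node(5,1) S=132.8902 payoff=12.8498 vs cont=13.1952 → 13.1952 [wait]  node(5,2) S=146.7862 payoff=0.0000 vs cont=4.3877 → 4.3877 [wait]  node(5,3) S=162.1353 payoff=0.0000 vs cont=0.6696 → 0.6696 [wait]  node(5,4) S=179.0894 payoff=0.0000 vs cont=0.0000 → 0.0000 [wait]  node(5,5) S=197.8163 payoff=0.0000 vs cont=0.0000 → 0.0000 [wait]  ⇒ S*(5)=120.3097
t_4: node(4,0) S=126.4436 payoff=19.2964 vs cont=18.9975 → 19.2964 [stop]  node(4,1) S=139.6655 payoff=6.0745 vs cont=8.5813 → 8.5813 [wait]  node(4,2) S=154.2700 payoff=0.0000 vs cont=2.4438 → 2.4438 [wait]  node(4,3) S=170.4016 payoff=0.0000 vs cont=0.3199 → 0.3199 [wait]  node(4,4) S=188.2201 payoff=0.0000 vs cont=0.0000 → 0.0000 [wait]  ⇒ S*(4)=126.4436
t_3: node(3,0) S=132.8902 payoff=12.8498 vs cont=13.6726 → 13.6726 [wait]  node(3,1) S=146.7862 payoff=0.0000 vs cont=5.3681 → 5.3681 [wait]  node(3,2) S=162.1353 payoff=0.0000 vs cont=1.3336 → 1.3336 [wait]  node(3,3) S=179.0894 payoff=0.0000 vs cont=0.1528 → 0.1528 [wait]  ⇒ S*(3)=-
t_2: node(2,0) S=139.6655 payoff=6.0745 vs cont=9.3182 → 9.3182 [wait]  node(2,1) S=154.2700 payoff=0.0000 vs cont=3.2568 → 3.2568 [wait]  node(2,2) S=170.4016 payoff=0.0000 vs cont=0.7165 → 0.7165 [wait]  ⇒ S*(2)=-
t_1: node(1,0) S=146.7862 payoff=0.0000 vs cont=6.1421 → 6.1421 [wait]  node(1,1) S=162.1353 payoff=0.0000 vs cont=1.9278 → 1.9278 [wait]  ⇒ S*(1)=-
t_0: node(0,0) S=154.2700 payoff=0.0000 vs cont=3.9350 → 3.9350 [wait]  ⇒ S*(0)=-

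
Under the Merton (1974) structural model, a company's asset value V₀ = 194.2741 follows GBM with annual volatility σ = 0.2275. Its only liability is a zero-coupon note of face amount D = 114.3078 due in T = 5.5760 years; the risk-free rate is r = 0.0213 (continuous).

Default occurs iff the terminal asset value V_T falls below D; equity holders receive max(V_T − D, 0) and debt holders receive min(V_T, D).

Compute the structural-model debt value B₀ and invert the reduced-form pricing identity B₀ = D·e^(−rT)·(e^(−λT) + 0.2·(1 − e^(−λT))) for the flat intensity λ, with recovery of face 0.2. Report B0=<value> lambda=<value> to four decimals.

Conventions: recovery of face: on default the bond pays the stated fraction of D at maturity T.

B0=97.4466 lambda=0.0092

With assets at 194.2741 and a single debt payment of 114.3078 at 5.5760 years:
d₁ = [ln(V₀/D) + (r + σ²/2)T] / (σ√T)
   = [ln(194.2741/114.3078) + (0.0213 + 0.5·0.2275²)·5.5760] / (0.2275·√5.5760)
   = [0.530375 + 0.263065] / 0.537208 = 1.476970
d₂ = d₁ − σ√T = 1.476970 − 0.537208 = 0.939761
N(d₁) = 0.930158,  N(d₂) = 0.826330,  e^(−rT) = 0.888013
E₀ = V₀·N(d₁) − D·e^(−rT)·N(d₂)
   = 194.2741·0.930158 − 114.3078·0.888013·0.826330 = 96.827500
B₀ = V₀ − E₀ = 194.2741 − 96.827500 = 97.446600
e^(−λT) = (B₀·e^(rT)/D − 0.2)/(1 − 0.2) = (97.4466·1.126110/114.3078 − 0.2)/0.8 = 0.95000062
λ = −ln(0.95000062)/5.5760 = 0.009199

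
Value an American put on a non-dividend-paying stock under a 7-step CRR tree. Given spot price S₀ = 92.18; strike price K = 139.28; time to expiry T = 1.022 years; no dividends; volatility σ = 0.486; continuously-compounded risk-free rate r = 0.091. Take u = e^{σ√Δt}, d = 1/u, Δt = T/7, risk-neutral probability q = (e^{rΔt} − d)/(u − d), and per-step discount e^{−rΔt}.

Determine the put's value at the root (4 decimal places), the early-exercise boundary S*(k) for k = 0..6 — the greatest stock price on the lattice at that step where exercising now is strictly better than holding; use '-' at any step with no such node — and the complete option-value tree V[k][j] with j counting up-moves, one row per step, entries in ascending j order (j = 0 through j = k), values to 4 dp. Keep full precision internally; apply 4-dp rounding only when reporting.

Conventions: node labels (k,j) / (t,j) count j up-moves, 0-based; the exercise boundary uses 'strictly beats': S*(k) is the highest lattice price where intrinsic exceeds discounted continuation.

params: Δt=0.14600 u=1.20406 d=0.83052 q=0.48951 e^(-rΔt)=0.98680
t_7 payoffs: 114.1556 102.8555 86.4731 62.7224 28.2896 0.0000 0.0000 0.0000
t_6: node(6,0) S=30.2514 payoff=109.0286 vs cont=107.1904 → 109.0286 [stop]  node(6,1) S=43.8573 payoff=95.4227 vs cont=93.5844 → 95.4227 [stop]  node(6,2) S=63.5828 payoff=75.6972 vs cont=73.8590 → 75.6972 [stop]  node(6,3) S=92.1800 payoff=47.1000 vs cont=45.2618 → 47.1000 [stop]  node(6,4) S=133.6392 payoff=5.6408 vs cont=14.2509 → 14.2509 [wait]  node(6,5) S=193.7453 payoff=0.0000 vs cont=0.0000 → 0.0000 [wait]  node(6,6) S=280.8850 payoff=0.0000 vs cont=0.0000 → 0.0000 [wait]  ⇒ S*(6)=92.1800
t_5: node(5,0) S=36.4245 payoff=102.8555 vs cont=101.0173 → 102.8555 [stop]  node(5,1) S=52.8069 payoff=86.4731 vs cont=84.6348 → 86.4731 [stop]  node(5,2) S=76.5576 payoff=62.7224 vs cont=60.8842 → 62.7224 [stop]  node(5,3) S=110.9904 payoff=28.2896 vs cont=30.6105 → 30.6105 [wait]  node(5,4) S=160.9098 payoff=0.0000 vs cont=7.1789 → 7.1789 [wait]  node(5,5) S=233.2813 payoff=0.0000 vs cont=0.0000 → 0.0000 [wait]  ⇒ S*(5)=76.5576
t_4: node(4,0) S=43.8573 payoff=95.4227 vs cont=93.5844 → 95.4227 [stop]  node(4,1) S=63.5828 payoff=75.6972 vs cont=73.8590 → 75.6972 [stop]  node(4,2) S=92.1800 payoff=47.1000 vs cont=46.3829 → 47.1000 [stop]  node(4,3) S=133.6392 payoff=5.6408 vs cont=18.8878 → 18.8878 [wait]  node(4,4) S=193.7453 payoff=0.0000 vs cont=3.6164 → 3.6164 [wait]  ⇒ S*(4)=92.1800
t_3: node(3,0) S=52.8069 payoff=86.4731 vs cont=84.6348 → 86.4731 [stop]  node(3,1) S=76.5576 payoff=62.7224 vs cont=60.8842 → 62.7224 [stop]  node(3,2) S=110.9904 payoff=28.2896 vs cont=32.8504 → 32.8504 [wait]  node(3,3) S=160.9098 payoff=0.0000 vs cont=11.2616 → 11.2616 [wait]  ⇒ S*(3)=76.5576
t_2: node(2,0) S=63.5828 payoff=75.6972 vs cont=73.8590 → 75.6972 [stop]  node(2,1) S=92.1800 payoff=47.1000 vs cont=47.4649 → 47.4649 [wait]  node(2,2) S=133.6392 payoff=5.6408 vs cont=21.9883 → 21.9883 [wait]  ⇒ S*(2)=63.5828
t_1: node(1,0) S=76.5576 payoff=62.7224 vs cont=61.0605 → 62.7224 [stop]  node(1,1) S=110.9904 payoff=28.2896 vs cont=34.5319 → 34.5319 [wait]  ⇒ S*(1)=76.5576
t_0: node(0,0) S=92.1800 payoff=47.1000 vs cont=48.2771 → 48.2771 [wait]  ⇒ S*(0)=-

price = 48.2771
boundary = - 76.5576 63.5828 76.5576 92.1800 76.5576 92.1800
tree:
48.2771
62.7224 34.5319
75.6972 47.4649 21.9883
86.4731 62.7224 32.8504 11.2616
95.4227 75.6972 47.1000 18.8878 3.6164
102.8555 86.4731 62.7224 30.6105 7.1789 0.0000
109.0286 95.4227 75.6972 47.1000 14.2509 0.0000 0.0000
114.1556 102.8555 86.4731 62.7224 28.2896 0.0000 0.0000 0.0000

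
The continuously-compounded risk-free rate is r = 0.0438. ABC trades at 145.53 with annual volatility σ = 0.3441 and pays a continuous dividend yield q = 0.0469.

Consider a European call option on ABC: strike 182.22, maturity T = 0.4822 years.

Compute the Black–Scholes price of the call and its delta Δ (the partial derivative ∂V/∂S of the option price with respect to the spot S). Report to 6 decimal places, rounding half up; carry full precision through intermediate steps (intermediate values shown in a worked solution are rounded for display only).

price = 3.488229
Δ = 0.199354

σ√T = 0.3441·√0.4822 = 0.238945
d₁ = (ln(S/K) + (r−q+σ²/2)T) / (σ√T) = (ln(145.53/182.22) + (0.0438−0.0469+0.3441²/2)·0.4822) / 0.238945 = (-0.224832 + 0.027053) / 0.238945 = -0.827721
d₂ = d₁ − σ√T = -0.827721 − 0.238945 = -1.066666
e^{−rT} = 0.979101
e^{−qT} = 0.977639
N(d₁) = 0.203914,  N(d₂) = 0.143061
Call price V = S·e^{−qT}·N(d₁) − K·e^{−rT}·N(d₂) = 29.012059 − 25.523830 = 3.488229
Δ = e^{−qT}·N(d₁) = 0.199354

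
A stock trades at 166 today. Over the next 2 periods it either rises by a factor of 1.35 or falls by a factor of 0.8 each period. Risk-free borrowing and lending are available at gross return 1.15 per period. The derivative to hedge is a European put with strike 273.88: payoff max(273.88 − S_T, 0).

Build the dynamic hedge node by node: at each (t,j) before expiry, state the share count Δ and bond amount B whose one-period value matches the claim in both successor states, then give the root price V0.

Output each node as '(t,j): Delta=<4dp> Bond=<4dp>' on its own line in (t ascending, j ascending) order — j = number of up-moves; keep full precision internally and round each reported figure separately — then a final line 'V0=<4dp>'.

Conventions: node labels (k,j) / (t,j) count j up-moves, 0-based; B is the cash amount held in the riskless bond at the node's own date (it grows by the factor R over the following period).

Risk-neutral probability p* = (R−d)/(u−d) = (1.15−0.8)/(1.35−0.8) = 0.6364.
Expiry values: V(2,0)=167.6400, V(2,1)=94.6000, V(2,2)=0.0000
  t=1,j=0: stock 132.8000 → up 179.2800 (V=94.6000), down 106.2400 (V=167.6400). Price 105.3565; hedge Δ=-1.0000, bond B=238.1565.
  t=1,j=1: stock 224.1000 → up 302.5350 (V=0.0000), down 179.2800 (V=94.6000). Price 29.9130; hedge Δ=-0.7675, bond B=201.9130.
  t=0,j=0: stock 166.0000 → up 224.1000 (V=29.9130), down 132.8000 (V=105.3565). Price 49.8670; hedge Δ=-0.8263, bond B=187.0369.
Check: Δ(0,0)·S0 + B(0,0) = 49.8670 = V0.

(0,0): Delta=-0.8263 Bond=187.0369
(1,0): Delta=-1.0000 Bond=238.1565
(1,1): Delta=-0.7675 Bond=201.9130
V0=49.8670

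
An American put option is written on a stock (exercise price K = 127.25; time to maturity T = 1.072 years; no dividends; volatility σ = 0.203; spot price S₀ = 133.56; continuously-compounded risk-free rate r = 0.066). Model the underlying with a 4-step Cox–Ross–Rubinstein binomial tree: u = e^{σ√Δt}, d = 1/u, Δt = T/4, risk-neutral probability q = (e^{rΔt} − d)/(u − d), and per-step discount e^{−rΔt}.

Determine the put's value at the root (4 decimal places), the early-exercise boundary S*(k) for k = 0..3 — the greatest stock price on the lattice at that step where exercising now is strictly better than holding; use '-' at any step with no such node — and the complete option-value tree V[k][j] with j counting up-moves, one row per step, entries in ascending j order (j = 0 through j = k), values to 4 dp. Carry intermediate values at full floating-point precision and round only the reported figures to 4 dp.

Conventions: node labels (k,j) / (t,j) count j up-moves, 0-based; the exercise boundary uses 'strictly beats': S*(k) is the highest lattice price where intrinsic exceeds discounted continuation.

params: Δt=0.26800 u=1.11081 d=0.90024 q=0.55850 e^(-rΔt)=0.98247
t_4 payoffs: 39.5266 19.0080 0.0000 0.0000 0.0000
t_3: node(3,0) S=97.4441 payoff=29.8059 vs cont=27.5748 → 29.8059 [stop]  node(3,1) S=120.2365 payoff=7.0135 vs cont=8.2449 → 8.2449 [wait]  node(3,2) S=148.3599 payoff=0.0000 vs cont=0.0000 → 0.0000 [wait]  node(3,3) S=183.0615 payoff=0.0000 vs cont=0.0000 → 0.0000 [wait]  ⇒ S*(3)=97.4441
t_2: node(2,0) S=108.2420 payoff=19.0080 vs cont=17.4526 → 19.0080 [stop]  node(2,1) S=133.5600 payoff=0.0000 vs cont=3.5763 → 3.5763 [wait]  node(2,2) S=164.7999 payoff=0.0000 vs cont=0.0000 → 0.0000 [wait]  ⇒ S*(2)=108.2420
t_1: node(1,0) S=120.2365 payoff=7.0135 vs cont=10.2072 → 10.2072 [wait]  node(1,1) S=148.3599 payoff=0.0000 vs cont=1.5512 → 1.5512 [wait]  ⇒ S*(1)=-
t_0: node(0,0) S=133.5600 payoff=0.0000 vs cont=5.2787 → 5.2787 [wait]  ⇒ S*(0)=-

price = 5.2787
boundary = - - 108.2420 97.4441
tree:
5.2787
10.2072 1.5512
19.0080 3.5763 0.0000
29.8059 8.2449 0.0000 0.0000
39.5266 19.0080 0.0000 0.0000 0.0000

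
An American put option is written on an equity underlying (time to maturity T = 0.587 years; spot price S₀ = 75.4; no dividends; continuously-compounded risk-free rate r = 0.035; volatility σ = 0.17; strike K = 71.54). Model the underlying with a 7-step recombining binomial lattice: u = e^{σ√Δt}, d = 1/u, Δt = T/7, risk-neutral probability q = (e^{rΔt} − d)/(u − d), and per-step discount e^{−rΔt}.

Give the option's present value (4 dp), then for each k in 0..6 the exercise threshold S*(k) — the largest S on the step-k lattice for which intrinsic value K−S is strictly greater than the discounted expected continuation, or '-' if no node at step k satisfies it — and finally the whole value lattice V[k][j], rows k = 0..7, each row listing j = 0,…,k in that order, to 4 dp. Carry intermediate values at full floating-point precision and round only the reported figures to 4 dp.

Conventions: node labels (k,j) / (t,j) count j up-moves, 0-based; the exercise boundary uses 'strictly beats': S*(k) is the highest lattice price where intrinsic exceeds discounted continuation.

Δt=0.08386, u=1.05046, d=0.95196, q=0.51754, disc=e^(-rΔt)=0.99707
k=7 terminal: V=max(K-S,0) → 18.1189 12.5915 6.4923 0.0000 0.0000 0.0000 0.0000 0.0000
k=6: j=0 S=56.1168 intr=15.4232 cont=15.2136 V=15.4232[EX]; j=1 S=61.9230 intr=9.6170 cont=9.4073 V=9.6170[EX]; j=2 S=68.3301 intr=3.2099 cont=3.1231 V=3.2099[EX]; j=3 S=75.4000 intr=0.0000 cont=0.0000 V=0.0000[hold]; j=4 S=83.2015 intr=0.0000 cont=0.0000 V=0.0000[hold]; j=5 S=91.8101 intr=0.0000 cont=0.0000 V=0.0000[hold]; j=6 S=101.3095 intr=0.0000 cont=0.0000 V=0.0000[hold]  S*(6)=68.3301
k=5: j=0 S=58.9485 intr=12.5915 cont=12.3819 V=12.5915[EX]; j=1 S=65.0477 intr=6.4923 cont=6.2826 V=6.4923[EX]; j=2 S=71.7780 intr=0.0000 cont=1.5441 V=1.5441[hold]; j=3 S=79.2047 intr=0.0000 cont=0.0000 V=0.0000[hold]; j=4 S=87.3999 intr=0.0000 cont=0.0000 V=0.0000[hold]; j=5 S=96.4429 intr=0.0000 cont=0.0000 V=0.0000[hold]  S*(5)=65.0477
k=4: j=0 S=61.9230 intr=9.6170 cont=9.4073 V=9.6170[EX]; j=1 S=68.3301 intr=3.2099 cont=3.9199 V=3.9199[hold]; j=2 S=75.4000 intr=0.0000 cont=0.7428 V=0.7428[hold]; j=3 S=83.2015 intr=0.0000 cont=0.0000 V=0.0000[hold]; j=4 S=91.8101 intr=0.0000 cont=0.0000 V=0.0000[hold]  S*(4)=61.9230
k=3: j=0 S=65.0477 intr=6.4923 cont=6.6490 V=6.6490[hold]; j=1 S=71.7780 intr=0.0000 cont=2.2690 V=2.2690[hold]; j=2 S=79.2047 intr=0.0000 cont=0.3573 V=0.3573[hold]; j=3 S=87.3999 intr=0.0000 cont=0.0000 V=0.0000[hold]  S*(3)=-
k=2: j=0 S=68.3301 intr=3.2099 cont=4.3693 V=4.3693[hold]; j=1 S=75.4000 intr=0.0000 cont=1.2759 V=1.2759[hold]; j=2 S=83.2015 intr=0.0000 cont=0.1719 V=0.1719[hold]  S*(2)=-
k=1: j=0 S=71.7780 intr=0.0000 cont=2.7602 V=2.7602[hold]; j=1 S=79.2047 intr=0.0000 cont=0.7025 V=0.7025[hold]  S*(1)=-
k=0: j=0 S=75.4000 intr=0.0000 cont=1.6903 V=1.6903[hold]  S*(0)=-

price = 1.6903
boundary = - - - - 61.9230 65.0477 68.3301
tree:
1.6903
2.7602 0.7025
4.3693 1.2759 0.1719
6.6490 2.2690 0.3573 0.0000
9.6170 3.9199 0.7428 0.0000 0.0000
12.5915 6.4923 1.5441 0.0000 0.0000 0.0000
15.4232 9.6170 3.2099 0.0000 0.0000 0.0000 0.0000
18.1189 12.5915 6.4923 0.0000 0.0000 0.0000 0.0000 0.0000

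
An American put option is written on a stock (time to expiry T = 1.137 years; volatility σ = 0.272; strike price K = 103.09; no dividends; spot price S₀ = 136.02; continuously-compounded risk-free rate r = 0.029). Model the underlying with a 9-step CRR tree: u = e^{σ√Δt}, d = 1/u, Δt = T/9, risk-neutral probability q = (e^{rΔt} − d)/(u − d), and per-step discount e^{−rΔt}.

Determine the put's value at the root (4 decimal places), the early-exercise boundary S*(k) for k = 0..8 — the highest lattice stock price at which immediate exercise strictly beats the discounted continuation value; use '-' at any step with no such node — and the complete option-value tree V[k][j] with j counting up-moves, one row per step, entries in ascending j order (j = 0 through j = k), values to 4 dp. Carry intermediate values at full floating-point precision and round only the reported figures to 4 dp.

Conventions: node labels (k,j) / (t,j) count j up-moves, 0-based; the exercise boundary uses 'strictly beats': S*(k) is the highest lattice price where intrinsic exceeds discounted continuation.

price = 2.3933
boundary = - - - - - - 76.1522 83.8821 92.3966
tree:
2.3933
3.8380 0.9360
6.0312 1.6272 0.2372
9.2478 2.7917 0.4502 0.0214
13.7584 4.7110 0.8529 0.0425 0.0000
19.7130 7.7808 1.6117 0.0844 0.0000 0.0000
26.9378 12.4827 3.0377 0.1677 0.0000 0.0000 0.0000
33.9554 19.2079 5.7088 0.3331 0.0000 0.0000 0.0000 0.0000
40.3263 26.9378 10.6934 0.6617 0.0000 0.0000 0.0000 0.0000 0.0000
46.1100 33.9554 19.2079 1.3147 0.0000 0.0000 0.0000 0.0000 0.0000 0.0000

params: Δt=0.12633 u=1.10151 d=0.90785 q=0.49480 e^(-rΔt)=0.99634
t_9 payoffs: 46.1100 33.9554 19.2079 1.3147 0.0000 0.0000 0.0000 0.0000 0.0000 0.0000
t_8: node(8,0) S=62.7637 payoff=40.3263 vs cont=39.9493 → 40.3263 [stop]  node(8,1) S=76.1522 payoff=26.9378 vs cont=26.5608 → 26.9378 [stop]  node(8,2) S=92.3966 payoff=10.6934 vs cont=10.3164 → 10.6934 [stop]  node(8,3) S=112.1061 payoff=0.0000 vs cont=0.6617 → 0.6617 [wait]  node(8,4) S=136.0200 payoff=0.0000 vs cont=0.0000 → 0.0000 [wait]  node(8,5) S=165.0351 payoff=0.0000 vs cont=0.0000 → 0.0000 [wait]  node(8,6) S=200.2395 payoff=0.0000 vs cont=0.0000 → 0.0000 [wait]  node(8,7) S=242.9535 payoff=0.0000 vs cont=0.0000 → 0.0000 [wait]  node(8,8) S=294.7791 payoff=0.0000 vs cont=0.0000 → 0.0000 [wait]  ⇒ S*(8)=92.3966
t_7: node(7,0) S=69.1346 payoff=33.9554 vs cont=33.5784 → 33.9554 [stop]  node(7,1) S=83.8821 payoff=19.2079 vs cont=18.8310 → 19.2079 [stop]  node(7,2) S=101.7753 payoff=1.3147 vs cont=5.7088 → 5.7088 [wait]  node(7,3) S=123.4855 payoff=0.0000 vs cont=0.3331 → 0.3331 [wait]  node(7,4) S=149.8268 payoff=0.0000 vs cont=0.0000 → 0.0000 [wait]  node(7,5) S=181.7871 payoff=0.0000 vs cont=0.0000 → 0.0000 [wait]  node(7,6) S=220.5649 payoff=0.0000 vs cont=0.0000 → 0.0000 [wait]  node(7,7) S=267.6147 payoff=0.0000 vs cont=0.0000 → 0.0000 [wait]  ⇒ S*(7)=83.8821
t_6: node(6,0) S=76.1522 payoff=26.9378 vs cont=26.5608 → 26.9378 [stop]  node(6,1) S=92.3966 payoff=10.6934 vs cont=12.4827 → 12.4827 [wait]  node(6,2) S=112.1061 payoff=0.0000 vs cont=3.0377 → 3.0377 [wait]  node(6,3) S=136.0200 payoff=0.0000 vs cont=0.1677 → 0.1677 [wait]  node(6,4) S=165.0351 payoff=0.0000 vs cont=0.0000 → 0.0000 [wait]  node(6,5) S=200.2395 payoff=0.0000 vs cont=0.0000 → 0.0000 [wait]  node(6,6) S=242.9535 payoff=0.0000 vs cont=0.0000 → 0.0000 [wait]  ⇒ S*(6)=76.1522
t_5: node(5,0) S=83.8821 payoff=19.2079 vs cont=19.7130 → 19.7130 [wait]  node(5,1) S=101.7753 payoff=1.3147 vs cont=7.7808 → 7.7808 [wait]  node(5,2) S=123.4855 payoff=0.0000 vs cont=1.6117 → 1.6117 [wait]  node(5,3) S=149.8268 payoff=0.0000 vs cont=0.0844 → 0.0844 [wait]  node(5,4) S=181.7871 payoff=0.0000 vs cont=0.0000 → 0.0000 [wait]  node(5,5) S=220.5649 payoff=0.0000 vs cont=0.0000 → 0.0000 [wait]  ⇒ S*(5)=-
t_4: node(4,0) S=92.3966 payoff=10.6934 vs cont=13.7584 → 13.7584 [wait]  node(4,1) S=112.1061 payoff=0.0000 vs cont=4.7110 → 4.7110 [wait]  node(4,2) S=136.0200 payoff=0.0000 vs cont=0.8529 → 0.8529 [wait]  node(4,3) S=165.0351 payoff=0.0000 vs cont=0.0425 → 0.0425 [wait]  node(4,4) S=200.2395 payoff=0.0000 vs cont=0.0000 → 0.0000 [wait]  ⇒ S*(4)=-
t_3: node(3,0) S=101.7753 payoff=1.3147 vs cont=9.2478 → 9.2478 [wait]  node(3,1) S=123.4855 payoff=0.0000 vs cont=2.7917 → 2.7917 [wait]  node(3,2) S=149.8268 payoff=0.0000 vs cont=0.4502 → 0.4502 [wait]  node(3,3) S=181.7871 payoff=0.0000 vs cont=0.0214 → 0.0214 [wait]  ⇒ S*(3)=-
t_2: node(2,0) S=112.1061 payoff=0.0000 vs cont=6.0312 → 6.0312 [wait]  node(2,1) S=136.0200 payoff=0.0000 vs cont=1.6272 → 1.6272 [wait]  node(2,2) S=165.0351 payoff=0.0000 vs cont=0.2372 → 0.2372 [wait]  ⇒ S*(2)=-
t_1: node(1,0) S=123.4855 payoff=0.0000 vs cont=3.8380 → 3.8380 [wait]  node(1,1) S=149.8268 payoff=0.0000 vs cont=0.9360 → 0.9360 [wait]  ⇒ S*(1)=-
t_0: node(0,0) S=136.0200 payoff=0.0000 vs cont=2.3933 → 2.3933 [wait]  ⇒ S*(0)=-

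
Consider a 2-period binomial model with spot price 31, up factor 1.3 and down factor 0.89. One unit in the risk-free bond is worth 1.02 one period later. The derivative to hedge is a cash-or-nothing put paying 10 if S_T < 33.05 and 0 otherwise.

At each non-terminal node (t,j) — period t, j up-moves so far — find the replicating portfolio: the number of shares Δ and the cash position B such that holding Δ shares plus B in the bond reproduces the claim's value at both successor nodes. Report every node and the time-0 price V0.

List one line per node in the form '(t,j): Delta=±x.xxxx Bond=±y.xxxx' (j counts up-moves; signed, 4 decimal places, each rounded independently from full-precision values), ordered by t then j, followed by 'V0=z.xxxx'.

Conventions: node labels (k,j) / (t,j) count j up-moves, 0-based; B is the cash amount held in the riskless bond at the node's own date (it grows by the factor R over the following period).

The replicating-portfolio and risk-neutral prices coincide; use p* = (1.02−0.89)/(1.3−0.89) = 0.3171 for the latter.
Terminal payoffs: V(2,0)=10.0000, V(2,1)=0.0000, V(2,2)=0.0000
Node (1,0) S=27.5900: V=(p*·0.0000+(1−p*)·10.0000)/1.02=6.6954; Δ=(0.0000−10.0000)/(35.8670−24.5551)=-0.8840; B=V−Δ·S=31.0856
Node (1,1) S=40.3000: V=(p*·0.0000+(1−p*)·0.0000)/1.02=0.0000; Δ=(0.0000−0.0000)/(52.3900−35.8670)=0.0000; B=V−Δ·S=0.0000
Node (0,0) S=31.0000: V=(p*·0.0000+(1−p*)·6.6954)/1.02=4.4828; Δ=(0.0000−6.6954)/(40.3000−27.5900)=-0.5268; B=V−Δ·S=20.8129
Check: Δ(0,0)·S0 + B(0,0) = 4.4828 = V0.

(0,0): Delta=-0.5268 Bond=20.8129
(1,0): Delta=-0.8840 Bond=31.0856
(1,1): Delta=0.0000 Bond=0.0000
V0=4.4828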